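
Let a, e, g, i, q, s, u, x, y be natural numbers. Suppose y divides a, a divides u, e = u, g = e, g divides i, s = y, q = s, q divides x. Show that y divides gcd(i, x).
y divides a and a divides u, so y divides u. g = e and g divides i, so e divides i. e = u, so u divides i. y divides u, so y divides i. Since q = s and q divides x, s divides x. Since s = y, y divides x. Since y divides i, y divides gcd(i, x).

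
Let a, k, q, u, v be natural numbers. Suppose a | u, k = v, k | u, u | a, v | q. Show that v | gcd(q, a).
u | a and a | u, therefore u = a. k = v and k | u, thus v | u. u = a, so v | a. Since v | q, v | gcd(q, a).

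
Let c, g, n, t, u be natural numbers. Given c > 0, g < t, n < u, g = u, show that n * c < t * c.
g = u and g < t, therefore u < t. Because n < u, n < t. Since c > 0, by multiplying by a positive, n * c < t * c.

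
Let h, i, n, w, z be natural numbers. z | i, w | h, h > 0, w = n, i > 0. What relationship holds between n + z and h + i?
n + z ≤ h + i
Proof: w | h and h > 0, thus w ≤ h. w = n, so n ≤ h. Since z | i and i > 0, z ≤ i. Since n ≤ h, n + z ≤ h + i.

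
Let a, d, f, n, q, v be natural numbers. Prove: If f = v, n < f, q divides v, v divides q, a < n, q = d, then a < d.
v divides q and q divides v, therefore v = q. f = v, so f = q. Because q = d, f = d. a < n and n < f, therefore a < f. f = d, so a < d.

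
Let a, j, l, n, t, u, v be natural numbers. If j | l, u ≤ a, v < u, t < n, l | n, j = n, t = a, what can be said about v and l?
v < l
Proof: j = n and j | l, therefore n | l. Since l | n, n = l. t = a and t < n, therefore a < n. u ≤ a, so u < n. From n = l, u < l. v < u, so v < l.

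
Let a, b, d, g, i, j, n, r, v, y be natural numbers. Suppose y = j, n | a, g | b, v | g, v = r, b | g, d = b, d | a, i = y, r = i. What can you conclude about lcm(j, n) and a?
lcm(j, n) | a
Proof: Because r = i and i = y, r = y. Because y = j, r = j. g | b and b | g, hence g = b. Since v = r and v | g, r | g. g = b, so r | b. From d = b and d | a, b | a. Since r | b, r | a. r = j, so j | a. n | a, so lcm(j, n) | a.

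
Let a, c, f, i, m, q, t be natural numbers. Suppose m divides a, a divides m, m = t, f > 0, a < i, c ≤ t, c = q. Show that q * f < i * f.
c = q and c ≤ t, thus q ≤ t. From a divides m and m divides a, a = m. From m = t, a = t. Since a < i, t < i. Since q ≤ t, q < i. From f > 0, by multiplying by a positive, q * f < i * f.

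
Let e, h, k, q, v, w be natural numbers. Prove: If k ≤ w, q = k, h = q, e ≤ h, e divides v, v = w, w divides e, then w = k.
Since v = w and e divides v, e divides w. w divides e, so e = w. From h = q and q = k, h = k. e ≤ h, so e ≤ k. e = w, so w ≤ k. k ≤ w, so w = k.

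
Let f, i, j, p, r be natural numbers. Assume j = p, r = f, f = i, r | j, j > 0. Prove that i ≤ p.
r = f and f = i, hence r = i. Since r | j, i | j. j > 0, so i ≤ j. Since j = p, i ≤ p.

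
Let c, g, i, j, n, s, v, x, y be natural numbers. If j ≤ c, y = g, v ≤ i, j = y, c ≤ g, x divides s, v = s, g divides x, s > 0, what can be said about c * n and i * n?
c * n ≤ i * n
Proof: j = y and y = g, hence j = g. Because j ≤ c, g ≤ c. Since c ≤ g, g = c. g divides x and x divides s, thus g divides s. Since s > 0, g ≤ s. From v = s and v ≤ i, s ≤ i. g ≤ s, so g ≤ i. Because g = c, c ≤ i. By multiplying by a non-negative, c * n ≤ i * n.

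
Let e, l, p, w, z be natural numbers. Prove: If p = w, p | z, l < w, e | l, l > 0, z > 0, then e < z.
From e | l and l > 0, e ≤ l. l < w, so e < w. From p | z and z > 0, p ≤ z. Since p = w, w ≤ z. From e < w, e < z.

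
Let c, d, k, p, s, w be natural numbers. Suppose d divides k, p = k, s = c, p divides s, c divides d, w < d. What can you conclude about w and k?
w < k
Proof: Since s = c and p divides s, p divides c. Since p = k, k divides c. Because c divides d, k divides d. Since d divides k, d = k. Since w < d, w < k.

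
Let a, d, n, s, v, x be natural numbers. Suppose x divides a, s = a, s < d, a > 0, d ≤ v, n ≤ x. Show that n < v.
x divides a and a > 0, thus x ≤ a. Since n ≤ x, n ≤ a. s = a and s < d, thus a < d. Since d ≤ v, a < v. Because n ≤ a, n < v.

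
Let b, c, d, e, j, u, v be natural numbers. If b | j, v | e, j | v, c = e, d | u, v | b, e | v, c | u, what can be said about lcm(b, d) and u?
lcm(b, d) | u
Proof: From e | v and v | e, e = v. From b | j and j | v, b | v. v | b, so v = b. Since e = v, e = b. From c = e and c | u, e | u. Since e = b, b | u. Since d | u, lcm(b, d) | u.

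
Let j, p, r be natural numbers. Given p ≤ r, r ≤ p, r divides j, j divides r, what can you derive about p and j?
p = j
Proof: Since p ≤ r and r ≤ p, p = r. From r divides j and j divides r, r = j. Because p = r, p = j.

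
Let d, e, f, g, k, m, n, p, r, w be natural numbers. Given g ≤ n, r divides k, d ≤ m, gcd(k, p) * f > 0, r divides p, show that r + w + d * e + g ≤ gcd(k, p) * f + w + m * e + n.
Since r divides k and r divides p, r divides gcd(k, p). Then r divides gcd(k, p) * f. Since gcd(k, p) * f > 0, r ≤ gcd(k, p) * f. Then r + w ≤ gcd(k, p) * f + w. d ≤ m. By multiplying by a non-negative, d * e ≤ m * e. Since g ≤ n, d * e + g ≤ m * e + n. r + w ≤ gcd(k, p) * f + w, so r + w + d * e + g ≤ gcd(k, p) * f + w + m * e + n.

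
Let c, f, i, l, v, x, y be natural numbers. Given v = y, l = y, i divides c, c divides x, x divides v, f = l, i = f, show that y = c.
Because i = f and f = l, i = l. Since l = y, i = y. i divides c, so y divides c. v = y and x divides v, hence x divides y. c divides x, so c divides y. Because y divides c, y = c.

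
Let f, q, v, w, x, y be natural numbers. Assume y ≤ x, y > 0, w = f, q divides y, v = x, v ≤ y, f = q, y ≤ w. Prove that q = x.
Because q divides y and y > 0, q ≤ y. w = f and f = q, therefore w = q. y ≤ w, so y ≤ q. From q ≤ y, q = y. Because v = x and v ≤ y, x ≤ y. y ≤ x, so y = x. Since q = y, q = x.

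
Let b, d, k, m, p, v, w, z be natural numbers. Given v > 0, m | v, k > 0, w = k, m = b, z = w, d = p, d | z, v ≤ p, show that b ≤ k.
m = b and m | v, thus b | v. Since v > 0, b ≤ v. From v ≤ p, b ≤ p. z = w and d | z, so d | w. Since d = p, p | w. w = k, so p | k. k > 0, so p ≤ k. Since b ≤ p, b ≤ k.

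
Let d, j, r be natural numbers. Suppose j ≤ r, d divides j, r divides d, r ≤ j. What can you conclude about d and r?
d = r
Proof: j ≤ r and r ≤ j, hence j = r. Since d divides j, d divides r. Since r divides d, d = r.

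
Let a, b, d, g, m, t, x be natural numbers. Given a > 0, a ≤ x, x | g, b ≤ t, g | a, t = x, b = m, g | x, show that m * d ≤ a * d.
Since g | x and x | g, g = x. Since g | a, x | a. Since a > 0, x ≤ a. a ≤ x, so x = a. t = x, so t = a. b = m and b ≤ t, therefore m ≤ t. Since t = a, m ≤ a. Then m * d ≤ a * d.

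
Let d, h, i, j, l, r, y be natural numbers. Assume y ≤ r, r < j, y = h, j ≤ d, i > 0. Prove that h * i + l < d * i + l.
y ≤ r and r < j, thus y < j. Since y = h, h < j. j ≤ d, so h < d. Combining with i > 0, by multiplying by a positive, h * i < d * i. Then h * i + l < d * i + l.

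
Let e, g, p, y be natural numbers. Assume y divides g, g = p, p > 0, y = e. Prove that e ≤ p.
g = p and y divides g, so y divides p. y = e, so e divides p. Since p > 0, e ≤ p.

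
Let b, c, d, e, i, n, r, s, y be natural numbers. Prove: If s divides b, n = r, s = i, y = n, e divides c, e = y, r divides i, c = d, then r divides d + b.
Because y = n and n = r, y = r. e = y and e divides c, so y divides c. Since c = d, y divides d. y = r, so r divides d. From s = i and s divides b, i divides b. r divides i, so r divides b. Since r divides d, r divides d + b.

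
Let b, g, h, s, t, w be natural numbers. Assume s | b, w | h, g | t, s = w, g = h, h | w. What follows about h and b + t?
h | b + t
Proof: w | h and h | w, therefore w = h. From s = w, s = h. Since s | b, h | b. g = h and g | t, so h | t. h | b, so h | b + t.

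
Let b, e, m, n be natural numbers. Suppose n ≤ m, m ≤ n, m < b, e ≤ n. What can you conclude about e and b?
e < b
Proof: From n ≤ m and m ≤ n, n = m. Since e ≤ n, e ≤ m. Since m < b, e < b.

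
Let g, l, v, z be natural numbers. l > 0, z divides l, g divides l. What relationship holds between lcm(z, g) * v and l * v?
lcm(z, g) * v ≤ l * v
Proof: z divides l and g divides l, so lcm(z, g) divides l. Because l > 0, lcm(z, g) ≤ l. By multiplying by a non-negative, lcm(z, g) * v ≤ l * v.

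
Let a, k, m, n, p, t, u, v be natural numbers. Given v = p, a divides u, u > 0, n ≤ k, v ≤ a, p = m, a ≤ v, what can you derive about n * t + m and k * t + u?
n * t + m ≤ k * t + u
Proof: From n ≤ k, by multiplying by a non-negative, n * t ≤ k * t. v = p and p = m, so v = m. From a ≤ v and v ≤ a, a = v. a divides u, so v divides u. u > 0, so v ≤ u. Since v = m, m ≤ u. Since n * t ≤ k * t, n * t + m ≤ k * t + u.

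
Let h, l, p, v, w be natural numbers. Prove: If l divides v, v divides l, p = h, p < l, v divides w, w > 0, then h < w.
l divides v and v divides l, thus l = v. Since p = h and p < l, h < l. Since l = v, h < v. v divides w and w > 0, so v ≤ w. Since h < v, h < w.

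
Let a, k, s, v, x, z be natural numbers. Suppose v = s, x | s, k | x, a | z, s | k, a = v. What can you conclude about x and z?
x | z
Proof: a = v and v = s, thus a = s. s | k and k | x, thus s | x. Because x | s, s = x. Since a = s, a = x. Because a | z, x | z.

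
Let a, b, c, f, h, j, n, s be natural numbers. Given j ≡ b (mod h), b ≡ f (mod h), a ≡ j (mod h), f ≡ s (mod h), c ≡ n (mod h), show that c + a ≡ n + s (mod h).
Because a ≡ j (mod h) and j ≡ b (mod h), a ≡ b (mod h). b ≡ f (mod h), so a ≡ f (mod h). Since f ≡ s (mod h), a ≡ s (mod h). Since c ≡ n (mod h), by adding congruences, c + a ≡ n + s (mod h).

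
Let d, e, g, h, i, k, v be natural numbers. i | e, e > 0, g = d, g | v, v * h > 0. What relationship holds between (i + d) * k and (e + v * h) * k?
(i + d) * k ≤ (e + v * h) * k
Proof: i | e and e > 0, so i ≤ e. g = d and g | v, therefore d | v. Then d | v * h. v * h > 0, so d ≤ v * h. Since i ≤ e, i + d ≤ e + v * h. Then (i + d) * k ≤ (e + v * h) * k.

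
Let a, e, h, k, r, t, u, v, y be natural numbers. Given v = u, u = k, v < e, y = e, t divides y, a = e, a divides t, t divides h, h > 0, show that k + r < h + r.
v = u and u = k, so v = k. v < e, so k < e. Since y = e and t divides y, t divides e. a = e and a divides t, thus e divides t. t divides e, so t = e. Since t divides h, e divides h. h > 0, so e ≤ h. Since k < e, k < h. Then k + r < h + r.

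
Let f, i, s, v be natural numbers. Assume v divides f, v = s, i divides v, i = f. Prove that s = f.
i = f and i divides v, thus f divides v. Since v divides f, f = v. v = s, so f = s. Then s = f.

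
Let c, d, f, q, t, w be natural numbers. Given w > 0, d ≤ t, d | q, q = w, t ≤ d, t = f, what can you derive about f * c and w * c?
f * c ≤ w * c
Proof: d ≤ t and t ≤ d, therefore d = t. q = w and d | q, so d | w. Since d = t, t | w. w > 0, so t ≤ w. From t = f, f ≤ w. Then f * c ≤ w * c.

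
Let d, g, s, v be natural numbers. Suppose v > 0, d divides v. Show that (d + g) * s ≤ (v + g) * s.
From d divides v and v > 0, d ≤ v. Then d + g ≤ v + g. By multiplying by a non-negative, (d + g) * s ≤ (v + g) * s.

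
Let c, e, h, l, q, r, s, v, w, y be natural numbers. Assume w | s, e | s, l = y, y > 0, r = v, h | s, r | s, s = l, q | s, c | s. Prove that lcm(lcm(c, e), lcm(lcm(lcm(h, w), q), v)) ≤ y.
From s = l and l = y, s = y. Because c | s and e | s, lcm(c, e) | s. Because h | s and w | s, lcm(h, w) | s. q | s, so lcm(lcm(h, w), q) | s. r = v and r | s, thus v | s. Since lcm(lcm(h, w), q) | s, lcm(lcm(lcm(h, w), q), v) | s. lcm(c, e) | s, so lcm(lcm(c, e), lcm(lcm(lcm(h, w), q), v)) | s. s = y, so lcm(lcm(c, e), lcm(lcm(lcm(h, w), q), v)) | y. Since y > 0, lcm(lcm(c, e), lcm(lcm(lcm(h, w), q), v)) ≤ y.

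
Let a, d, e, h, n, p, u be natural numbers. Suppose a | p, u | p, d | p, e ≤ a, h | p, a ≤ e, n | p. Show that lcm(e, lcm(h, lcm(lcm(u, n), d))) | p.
a ≤ e and e ≤ a, therefore a = e. a | p, so e | p. u | p and n | p, so lcm(u, n) | p. d | p, so lcm(lcm(u, n), d) | p. Since h | p, lcm(h, lcm(lcm(u, n), d)) | p. e | p, so lcm(e, lcm(h, lcm(lcm(u, n), d))) | p.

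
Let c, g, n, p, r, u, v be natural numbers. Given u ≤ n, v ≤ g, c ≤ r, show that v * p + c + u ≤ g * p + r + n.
Since v ≤ g, v * p ≤ g * p. Since c ≤ r and u ≤ n, c + u ≤ r + n. v * p ≤ g * p, so v * p + c + u ≤ g * p + r + n.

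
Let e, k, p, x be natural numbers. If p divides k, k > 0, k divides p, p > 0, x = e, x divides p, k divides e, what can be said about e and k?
e = k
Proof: p divides k and k > 0, hence p ≤ k. k divides p and p > 0, therefore k ≤ p. p ≤ k, so p = k. Because x = e and x divides p, e divides p. Since p = k, e divides k. Since k divides e, e = k.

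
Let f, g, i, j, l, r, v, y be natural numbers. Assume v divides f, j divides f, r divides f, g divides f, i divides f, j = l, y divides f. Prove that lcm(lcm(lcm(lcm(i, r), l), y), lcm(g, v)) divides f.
i divides f and r divides f, thus lcm(i, r) divides f. Because j = l and j divides f, l divides f. lcm(i, r) divides f, so lcm(lcm(i, r), l) divides f. Since y divides f, lcm(lcm(lcm(i, r), l), y) divides f. Because g divides f and v divides f, lcm(g, v) divides f. Since lcm(lcm(lcm(i, r), l), y) divides f, lcm(lcm(lcm(lcm(i, r), l), y), lcm(g, v)) divides f.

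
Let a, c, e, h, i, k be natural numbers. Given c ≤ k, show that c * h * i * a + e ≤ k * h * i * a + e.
c ≤ k, so c * h ≤ k * h. Then c * h * i ≤ k * h * i. Then c * h * i * a ≤ k * h * i * a. Then c * h * i * a + e ≤ k * h * i * a + e.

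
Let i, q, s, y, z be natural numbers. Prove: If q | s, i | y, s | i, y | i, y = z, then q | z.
i | y and y | i, so i = y. Because y = z, i = z. q | s and s | i, so q | i. i = z, so q | z.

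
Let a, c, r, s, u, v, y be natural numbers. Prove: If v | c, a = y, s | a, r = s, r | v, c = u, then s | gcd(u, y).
From r | v and v | c, r | c. Since c = u, r | u. Since r = s, s | u. From a = y and s | a, s | y. Because s | u, s | gcd(u, y).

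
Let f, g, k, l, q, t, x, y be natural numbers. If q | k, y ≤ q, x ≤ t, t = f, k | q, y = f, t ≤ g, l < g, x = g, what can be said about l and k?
l < k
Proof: Because x = g and x ≤ t, g ≤ t. t ≤ g, so g = t. l < g, so l < t. t = f, so l < f. q | k and k | q, thus q = k. Because y = f and y ≤ q, f ≤ q. q = k, so f ≤ k. l < f, so l < k.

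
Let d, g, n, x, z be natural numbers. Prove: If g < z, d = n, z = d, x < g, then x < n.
z = d and g < z, thus g < d. Because d = n, g < n. Since x < g, x < n.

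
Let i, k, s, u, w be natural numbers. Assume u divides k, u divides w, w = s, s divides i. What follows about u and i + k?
u divides i + k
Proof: Because w = s and u divides w, u divides s. s divides i, so u divides i. Since u divides k, u divides i + k.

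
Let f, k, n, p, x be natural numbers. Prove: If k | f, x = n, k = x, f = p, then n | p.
f = p and k | f, hence k | p. k = x, so x | p. x = n, so n | p.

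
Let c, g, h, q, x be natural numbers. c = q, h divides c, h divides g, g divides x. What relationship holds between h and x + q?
h divides x + q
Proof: h divides g and g divides x, therefore h divides x. Since c = q and h divides c, h divides q. Since h divides x, h divides x + q.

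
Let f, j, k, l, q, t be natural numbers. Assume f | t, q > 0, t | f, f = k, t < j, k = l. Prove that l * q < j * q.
t | f and f | t, so t = f. Because f = k and k = l, f = l. Since t = f, t = l. From t < j, l < j. q > 0, so l * q < j * q.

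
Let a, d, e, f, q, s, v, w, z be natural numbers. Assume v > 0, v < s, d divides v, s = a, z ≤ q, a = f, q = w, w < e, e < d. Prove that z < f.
q = w and z ≤ q, hence z ≤ w. w < e and e < d, therefore w < d. d divides v and v > 0, thus d ≤ v. w < d, so w < v. From s = a and v < s, v < a. a = f, so v < f. Since w < v, w < f. z ≤ w, so z < f.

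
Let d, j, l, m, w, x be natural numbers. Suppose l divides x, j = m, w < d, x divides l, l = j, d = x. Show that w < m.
From x divides l and l divides x, x = l. Since l = j, x = j. j = m, so x = m. Since d = x and w < d, w < x. Since x = m, w < m.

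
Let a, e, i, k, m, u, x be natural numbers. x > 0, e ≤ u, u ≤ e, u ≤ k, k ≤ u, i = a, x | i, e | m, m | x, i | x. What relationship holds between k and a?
k ≤ a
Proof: Since u ≤ k and k ≤ u, u = k. x | i and i | x, hence x = i. Since i = a, x = a. Because e ≤ u and u ≤ e, e = u. e | m and m | x, hence e | x. e = u, so u | x. x > 0, so u ≤ x. x = a, so u ≤ a. Since u = k, k ≤ a.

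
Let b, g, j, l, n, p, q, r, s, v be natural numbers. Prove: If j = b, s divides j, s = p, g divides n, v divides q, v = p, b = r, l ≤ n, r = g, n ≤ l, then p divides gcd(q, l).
v = p and v divides q, so p divides q. b = r and r = g, hence b = g. s = p and s divides j, so p divides j. Since j = b, p divides b. b = g, so p divides g. From n ≤ l and l ≤ n, n = l. g divides n, so g divides l. p divides g, so p divides l. p divides q, so p divides gcd(q, l).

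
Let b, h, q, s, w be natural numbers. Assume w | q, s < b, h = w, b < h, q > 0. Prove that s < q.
Since s < b and b < h, s < h. h = w, so s < w. From w | q and q > 0, w ≤ q. Since s < w, s < q.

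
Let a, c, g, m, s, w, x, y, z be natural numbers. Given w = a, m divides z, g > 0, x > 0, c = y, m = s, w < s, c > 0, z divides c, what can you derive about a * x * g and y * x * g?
a * x * g < y * x * g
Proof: Since w = a and w < s, a < s. From m = s and m divides z, s divides z. z divides c, so s divides c. From c > 0, s ≤ c. a < s, so a < c. Because c = y, a < y. Since x > 0, by multiplying by a positive, a * x < y * x. Since g > 0, by multiplying by a positive, a * x * g < y * x * g.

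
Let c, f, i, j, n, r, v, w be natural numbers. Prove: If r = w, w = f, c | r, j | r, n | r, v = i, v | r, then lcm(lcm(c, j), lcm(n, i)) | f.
r = w and w = f, so r = f. c | r and j | r, hence lcm(c, j) | r. Because v = i and v | r, i | r. Since n | r, lcm(n, i) | r. Since lcm(c, j) | r, lcm(lcm(c, j), lcm(n, i)) | r. r = f, so lcm(lcm(c, j), lcm(n, i)) | f.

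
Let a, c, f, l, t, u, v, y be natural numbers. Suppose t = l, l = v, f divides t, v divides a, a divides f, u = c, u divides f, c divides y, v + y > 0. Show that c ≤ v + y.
t = l and l = v, thus t = v. f divides t, so f divides v. v divides a and a divides f, so v divides f. Because f divides v, f = v. u = c and u divides f, hence c divides f. f = v, so c divides v. From c divides y, c divides v + y. v + y > 0, so c ≤ v + y.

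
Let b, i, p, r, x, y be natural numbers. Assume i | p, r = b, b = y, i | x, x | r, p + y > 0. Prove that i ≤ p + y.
r = b and b = y, therefore r = y. From i | x and x | r, i | r. r = y, so i | y. i | p, so i | p + y. Since p + y > 0, i ≤ p + y.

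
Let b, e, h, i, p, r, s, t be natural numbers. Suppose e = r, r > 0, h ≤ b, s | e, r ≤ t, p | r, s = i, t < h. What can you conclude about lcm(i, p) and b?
lcm(i, p) < b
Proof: e = r and s | e, so s | r. s = i, so i | r. p | r, so lcm(i, p) | r. Since r > 0, lcm(i, p) ≤ r. r ≤ t, so lcm(i, p) ≤ t. t < h and h ≤ b, so t < b. Since lcm(i, p) ≤ t, lcm(i, p) < b.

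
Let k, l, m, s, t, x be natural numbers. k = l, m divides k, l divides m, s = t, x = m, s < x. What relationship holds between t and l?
t < l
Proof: Since k = l and m divides k, m divides l. l divides m, so m = l. Since x = m and s < x, s < m. s = t, so t < m. m = l, so t < l.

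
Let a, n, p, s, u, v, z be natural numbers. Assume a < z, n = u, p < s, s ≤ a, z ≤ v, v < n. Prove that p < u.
From s ≤ a and a < z, s < z. Because z ≤ v, s < v. Since p < s, p < v. n = u and v < n, therefore v < u. Since p < v, p < u.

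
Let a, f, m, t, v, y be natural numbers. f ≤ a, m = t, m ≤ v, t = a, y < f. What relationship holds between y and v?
y < v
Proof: y < f and f ≤ a, so y < a. m = t and t = a, thus m = a. Since m ≤ v, a ≤ v. Since y < a, y < v.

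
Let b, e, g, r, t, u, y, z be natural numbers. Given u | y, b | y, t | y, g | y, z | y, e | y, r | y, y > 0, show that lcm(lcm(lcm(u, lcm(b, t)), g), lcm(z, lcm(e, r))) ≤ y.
b | y and t | y, hence lcm(b, t) | y. Since u | y, lcm(u, lcm(b, t)) | y. Since g | y, lcm(lcm(u, lcm(b, t)), g) | y. Because e | y and r | y, lcm(e, r) | y. Because z | y, lcm(z, lcm(e, r)) | y. Since lcm(lcm(u, lcm(b, t)), g) | y, lcm(lcm(lcm(u, lcm(b, t)), g), lcm(z, lcm(e, r))) | y. y > 0, so lcm(lcm(lcm(u, lcm(b, t)), g), lcm(z, lcm(e, r))) ≤ y.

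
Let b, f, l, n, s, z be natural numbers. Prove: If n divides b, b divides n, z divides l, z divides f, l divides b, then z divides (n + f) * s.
b divides n and n divides b, therefore b = n. z divides l and l divides b, hence z divides b. Since b = n, z divides n. Since z divides f, z divides n + f. Then z divides (n + f) * s.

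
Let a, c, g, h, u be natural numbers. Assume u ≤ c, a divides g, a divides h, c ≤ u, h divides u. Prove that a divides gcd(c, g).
u ≤ c and c ≤ u, therefore u = c. From a divides h and h divides u, a divides u. u = c, so a divides c. From a divides g, a divides gcd(c, g).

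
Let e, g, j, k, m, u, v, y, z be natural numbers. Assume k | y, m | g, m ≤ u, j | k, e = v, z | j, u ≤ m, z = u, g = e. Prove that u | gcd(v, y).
g = e and e = v, hence g = v. Because m ≤ u and u ≤ m, m = u. Since m | g, u | g. Since g = v, u | v. z | j and j | k, thus z | k. k | y, so z | y. Since z = u, u | y. u | v, so u | gcd(v, y).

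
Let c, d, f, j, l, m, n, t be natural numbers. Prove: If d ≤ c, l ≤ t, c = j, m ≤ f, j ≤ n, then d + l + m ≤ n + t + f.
c = j and d ≤ c, hence d ≤ j. From j ≤ n, d ≤ n. l ≤ t, so d + l ≤ n + t. m ≤ f, so d + l + m ≤ n + t + f.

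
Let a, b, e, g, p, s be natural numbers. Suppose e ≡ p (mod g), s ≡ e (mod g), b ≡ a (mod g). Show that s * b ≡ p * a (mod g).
Since s ≡ e (mod g) and e ≡ p (mod g), s ≡ p (mod g). b ≡ a (mod g), so s * b ≡ p * a (mod g).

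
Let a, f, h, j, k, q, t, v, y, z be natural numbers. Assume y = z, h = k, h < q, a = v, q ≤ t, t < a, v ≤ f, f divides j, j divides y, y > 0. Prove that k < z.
q ≤ t and t < a, hence q < a. Because a = v, q < v. Since v ≤ f, q < f. Since h < q, h < f. Since h = k, k < f. From f divides j and j divides y, f divides y. Since y > 0, f ≤ y. Since k < f, k < y. Since y = z, k < z.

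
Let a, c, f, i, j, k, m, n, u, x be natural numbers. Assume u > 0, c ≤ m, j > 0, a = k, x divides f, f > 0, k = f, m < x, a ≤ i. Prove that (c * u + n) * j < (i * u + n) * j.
c ≤ m and m < x, so c < x. Because x divides f and f > 0, x ≤ f. From c < x, c < f. a = k and k = f, hence a = f. a ≤ i, so f ≤ i. Since c < f, c < i. Using u > 0, by multiplying by a positive, c * u < i * u. Then c * u + n < i * u + n. Since j > 0, by multiplying by a positive, (c * u + n) * j < (i * u + n) * j.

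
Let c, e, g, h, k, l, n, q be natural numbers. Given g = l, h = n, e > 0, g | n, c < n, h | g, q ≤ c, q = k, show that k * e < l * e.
h = n and h | g, so n | g. Since g | n, n = g. g = l, so n = l. q ≤ c and c < n, thus q < n. Since q = k, k < n. Because n = l, k < l. Because e > 0, k * e < l * e.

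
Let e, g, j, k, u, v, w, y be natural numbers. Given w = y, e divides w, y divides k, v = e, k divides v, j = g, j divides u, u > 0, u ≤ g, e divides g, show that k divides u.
Since w = y and e divides w, e divides y. y divides k, so e divides k. From v = e and k divides v, k divides e. Since e divides k, e = k. From j divides u and u > 0, j ≤ u. j = g, so g ≤ u. u ≤ g, so g = u. From e divides g, e divides u. Since e = k, k divides u.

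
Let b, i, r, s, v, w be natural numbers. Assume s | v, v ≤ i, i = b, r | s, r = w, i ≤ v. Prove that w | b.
v ≤ i and i ≤ v, thus v = i. Because i = b, v = b. r | s and s | v, thus r | v. Since r = w, w | v. From v = b, w | b.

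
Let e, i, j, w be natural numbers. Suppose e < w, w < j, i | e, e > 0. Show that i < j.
i | e and e > 0, so i ≤ e. From e < w and w < j, e < j. Since i ≤ e, i < j.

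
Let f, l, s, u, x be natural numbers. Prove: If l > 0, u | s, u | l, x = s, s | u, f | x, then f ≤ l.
x = s and f | x, so f | s. u | s and s | u, thus u = s. u | l, so s | l. f | s, so f | l. l > 0, so f ≤ l.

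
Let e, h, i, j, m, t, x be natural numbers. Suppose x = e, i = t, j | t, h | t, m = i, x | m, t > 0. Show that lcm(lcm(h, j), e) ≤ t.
h | t and j | t, thus lcm(h, j) | t. m = i and x | m, hence x | i. Since i = t, x | t. Since x = e, e | t. Since lcm(h, j) | t, lcm(lcm(h, j), e) | t. t > 0, so lcm(lcm(h, j), e) ≤ t.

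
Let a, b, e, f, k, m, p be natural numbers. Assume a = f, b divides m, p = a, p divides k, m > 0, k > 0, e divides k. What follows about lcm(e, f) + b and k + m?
lcm(e, f) + b ≤ k + m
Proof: p = a and a = f, so p = f. p divides k, so f divides k. e divides k, so lcm(e, f) divides k. k > 0, so lcm(e, f) ≤ k. b divides m and m > 0, so b ≤ m. Since lcm(e, f) ≤ k, lcm(e, f) + b ≤ k + m.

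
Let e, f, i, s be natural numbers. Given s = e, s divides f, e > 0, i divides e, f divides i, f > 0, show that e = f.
s = e and s divides f, thus e divides f. Since f > 0, e ≤ f. f divides i and i divides e, thus f divides e. e > 0, so f ≤ e. e ≤ f, so e = f.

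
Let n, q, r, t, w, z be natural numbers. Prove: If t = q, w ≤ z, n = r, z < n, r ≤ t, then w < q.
From n = r and z < n, z < r. w ≤ z, so w < r. Since t = q and r ≤ t, r ≤ q. w < r, so w < q.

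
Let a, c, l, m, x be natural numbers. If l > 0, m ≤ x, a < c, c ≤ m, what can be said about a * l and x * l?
a * l < x * l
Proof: a < c and c ≤ m, so a < m. m ≤ x, so a < x. Combining with l > 0, by multiplying by a positive, a * l < x * l.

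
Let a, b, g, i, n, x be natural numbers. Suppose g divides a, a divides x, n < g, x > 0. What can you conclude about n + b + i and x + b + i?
n + b + i < x + b + i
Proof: g divides a and a divides x, therefore g divides x. Since x > 0, g ≤ x. Since n < g, n < x. Then n + b < x + b. Then n + b + i < x + b + i.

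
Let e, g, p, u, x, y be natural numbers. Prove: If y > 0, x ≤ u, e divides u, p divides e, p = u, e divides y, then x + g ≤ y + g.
p = u and p divides e, therefore u divides e. Since e divides u, e = u. e divides y and y > 0, so e ≤ y. e = u, so u ≤ y. Since x ≤ u, x ≤ y. Then x + g ≤ y + g.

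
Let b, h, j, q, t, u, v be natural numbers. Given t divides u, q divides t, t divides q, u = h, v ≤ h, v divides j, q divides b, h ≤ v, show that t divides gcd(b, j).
From q divides t and t divides q, q = t. q divides b, so t divides b. From h ≤ v and v ≤ h, h = v. Since u = h, u = v. t divides u, so t divides v. Because v divides j, t divides j. t divides b, so t divides gcd(b, j).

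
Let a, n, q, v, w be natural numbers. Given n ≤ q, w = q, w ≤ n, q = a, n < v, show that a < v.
w = q and w ≤ n, therefore q ≤ n. Because n ≤ q, n = q. q = a, so n = a. n < v, so a < v.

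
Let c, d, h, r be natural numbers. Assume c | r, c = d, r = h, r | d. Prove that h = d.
From c = d and c | r, d | r. r | d, so d = r. Since r = h, d = h. Then h = d.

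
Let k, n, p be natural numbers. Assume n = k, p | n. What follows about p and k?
p | k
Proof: From n = k and p | n, by substitution, p | k.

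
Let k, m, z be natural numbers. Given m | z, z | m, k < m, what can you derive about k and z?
k < z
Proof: m | z and z | m, therefore m = z. k < m, so k < z.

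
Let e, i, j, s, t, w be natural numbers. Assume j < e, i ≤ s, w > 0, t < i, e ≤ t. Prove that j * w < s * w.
e ≤ t and t < i, therefore e < i. From j < e, j < i. Since i ≤ s, j < s. w > 0, so j * w < s * w.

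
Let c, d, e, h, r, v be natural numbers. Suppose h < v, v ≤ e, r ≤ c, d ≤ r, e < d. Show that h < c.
Because v ≤ e and e < d, v < d. d ≤ r and r ≤ c, hence d ≤ c. From v < d, v < c. h < v, so h < c.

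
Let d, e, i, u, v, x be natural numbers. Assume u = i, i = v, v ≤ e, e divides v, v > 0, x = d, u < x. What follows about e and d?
e < d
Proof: Because u = i and i = v, u = v. Because e divides v and v > 0, e ≤ v. Since v ≤ e, v = e. u = v, so u = e. From x = d and u < x, u < d. u = e, so e < d.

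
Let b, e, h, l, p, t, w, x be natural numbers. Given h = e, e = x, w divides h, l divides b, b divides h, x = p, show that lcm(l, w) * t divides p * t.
h = e and e = x, therefore h = x. x = p, so h = p. l divides b and b divides h, so l divides h. Since w divides h, lcm(l, w) divides h. Since h = p, lcm(l, w) divides p. Then lcm(l, w) * t divides p * t.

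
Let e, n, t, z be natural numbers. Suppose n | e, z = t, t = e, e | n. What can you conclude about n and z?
n = z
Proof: z = t and t = e, thus z = e. e | n and n | e, hence e = n. z = e, so z = n. Then n = z.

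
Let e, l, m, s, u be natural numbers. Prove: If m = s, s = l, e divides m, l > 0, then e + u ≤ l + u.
m = s and s = l, thus m = l. Since e divides m, e divides l. Because l > 0, e ≤ l. Then e + u ≤ l + u.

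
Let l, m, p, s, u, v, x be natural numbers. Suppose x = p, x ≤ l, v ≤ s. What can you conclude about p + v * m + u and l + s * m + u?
p + v * m + u ≤ l + s * m + u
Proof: From x = p and x ≤ l, p ≤ l. v ≤ s. By multiplying by a non-negative, v * m ≤ s * m. Then v * m + u ≤ s * m + u. p ≤ l, so p + v * m + u ≤ l + s * m + u.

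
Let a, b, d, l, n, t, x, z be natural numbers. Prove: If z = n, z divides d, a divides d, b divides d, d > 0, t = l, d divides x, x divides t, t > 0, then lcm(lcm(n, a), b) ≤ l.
z = n and z divides d, therefore n divides d. Since a divides d, lcm(n, a) divides d. b divides d, so lcm(lcm(n, a), b) divides d. Since d > 0, lcm(lcm(n, a), b) ≤ d. d divides x and x divides t, thus d divides t. Since t > 0, d ≤ t. Since t = l, d ≤ l. Because lcm(lcm(n, a), b) ≤ d, lcm(lcm(n, a), b) ≤ l.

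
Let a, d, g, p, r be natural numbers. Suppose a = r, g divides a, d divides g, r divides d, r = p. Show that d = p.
From a = r and g divides a, g divides r. d divides g, so d divides r. Since r divides d, d = r. r = p, so d = p.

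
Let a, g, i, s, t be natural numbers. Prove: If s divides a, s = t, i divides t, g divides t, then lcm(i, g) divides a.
i divides t and g divides t, thus lcm(i, g) divides t. Since s = t and s divides a, t divides a. Since lcm(i, g) divides t, lcm(i, g) divides a.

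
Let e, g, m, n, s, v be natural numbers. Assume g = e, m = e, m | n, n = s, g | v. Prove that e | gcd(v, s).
From g = e and g | v, e | v. Since n = s and m | n, m | s. Since m = e, e | s. Since e | v, e | gcd(v, s).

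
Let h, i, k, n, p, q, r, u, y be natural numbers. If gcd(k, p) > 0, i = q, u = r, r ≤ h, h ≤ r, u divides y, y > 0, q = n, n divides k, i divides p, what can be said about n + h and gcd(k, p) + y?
n + h ≤ gcd(k, p) + y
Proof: Since i = q and i divides p, q divides p. q = n, so n divides p. n divides k, so n divides gcd(k, p). gcd(k, p) > 0, so n ≤ gcd(k, p). Because r ≤ h and h ≤ r, r = h. Since u = r and u divides y, r divides y. y > 0, so r ≤ y. From r = h, h ≤ y. Because n ≤ gcd(k, p), n + h ≤ gcd(k, p) + y.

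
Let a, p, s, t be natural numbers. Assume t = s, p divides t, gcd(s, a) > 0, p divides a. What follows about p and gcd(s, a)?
p ≤ gcd(s, a)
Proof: Because t = s and p divides t, p divides s. p divides a, so p divides gcd(s, a). gcd(s, a) > 0, so p ≤ gcd(s, a).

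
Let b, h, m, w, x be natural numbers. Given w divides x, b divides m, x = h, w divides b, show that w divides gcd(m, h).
Because w divides b and b divides m, w divides m. x = h and w divides x, thus w divides h. w divides m, so w divides gcd(m, h).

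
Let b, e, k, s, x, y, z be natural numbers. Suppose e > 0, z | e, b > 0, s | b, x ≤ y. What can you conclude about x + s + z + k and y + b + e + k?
x + s + z + k ≤ y + b + e + k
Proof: s | b and b > 0, therefore s ≤ b. z | e and e > 0, therefore z ≤ e. s ≤ b, so s + z ≤ b + e. Since x ≤ y, x + s + z ≤ y + b + e. Then x + s + z + k ≤ y + b + e + k.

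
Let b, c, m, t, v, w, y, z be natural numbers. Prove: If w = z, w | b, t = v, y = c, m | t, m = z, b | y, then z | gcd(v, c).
m = z and m | t, therefore z | t. Since t = v, z | v. y = c and b | y, so b | c. Since w | b, w | c. From w = z, z | c. z | v, so z | gcd(v, c).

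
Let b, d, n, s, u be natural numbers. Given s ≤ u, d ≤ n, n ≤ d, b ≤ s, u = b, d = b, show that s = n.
n ≤ d and d ≤ n, therefore n = d. Since d = b, n = b. u = b and s ≤ u, so s ≤ b. Since b ≤ s, b = s. From n = b, n = s. Then s = n.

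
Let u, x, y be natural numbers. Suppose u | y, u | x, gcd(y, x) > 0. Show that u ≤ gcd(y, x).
u | y and u | x, therefore u | gcd(y, x). gcd(y, x) > 0, so u ≤ gcd(y, x).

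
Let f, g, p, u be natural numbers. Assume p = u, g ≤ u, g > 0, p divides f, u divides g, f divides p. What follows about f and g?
f = g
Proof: From f divides p and p divides f, f = p. p = u, so f = u. Since u divides g and g > 0, u ≤ g. From g ≤ u, u = g. f = u, so f = g.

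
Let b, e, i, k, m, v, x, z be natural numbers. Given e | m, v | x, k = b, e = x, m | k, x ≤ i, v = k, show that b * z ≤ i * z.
e = x and e | m, so x | m. Since m | k, x | k. Since v = k and v | x, k | x. Since x | k, x = k. Since k = b, x = b. Since x ≤ i, b ≤ i. Then b * z ≤ i * z.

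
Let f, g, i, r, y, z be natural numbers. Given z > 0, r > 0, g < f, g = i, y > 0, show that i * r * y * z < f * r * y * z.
g = i and g < f, thus i < f. Because r > 0, i * r < f * r. y > 0, so i * r * y < f * r * y. Since z > 0, i * r * y * z < f * r * y * z.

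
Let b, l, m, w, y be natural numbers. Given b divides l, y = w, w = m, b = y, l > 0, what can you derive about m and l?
m ≤ l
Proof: From b = y and y = w, b = w. Since w = m, b = m. b divides l and l > 0, thus b ≤ l. b = m, so m ≤ l.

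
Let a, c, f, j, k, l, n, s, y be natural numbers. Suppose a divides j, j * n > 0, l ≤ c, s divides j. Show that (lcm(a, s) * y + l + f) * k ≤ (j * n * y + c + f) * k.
a divides j and s divides j, so lcm(a, s) divides j. Then lcm(a, s) divides j * n. Since j * n > 0, lcm(a, s) ≤ j * n. By multiplying by a non-negative, lcm(a, s) * y ≤ j * n * y. l ≤ c, thus l + f ≤ c + f. Since lcm(a, s) * y ≤ j * n * y, lcm(a, s) * y + l + f ≤ j * n * y + c + f. By multiplying by a non-negative, (lcm(a, s) * y + l + f) * k ≤ (j * n * y + c + f) * k.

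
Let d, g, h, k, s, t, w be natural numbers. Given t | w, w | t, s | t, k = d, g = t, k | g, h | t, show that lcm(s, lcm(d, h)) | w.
Since t | w and w | t, t = w. Because g = t and k | g, k | t. k = d, so d | t. From h | t, lcm(d, h) | t. Since s | t, lcm(s, lcm(d, h)) | t. Since t = w, lcm(s, lcm(d, h)) | w.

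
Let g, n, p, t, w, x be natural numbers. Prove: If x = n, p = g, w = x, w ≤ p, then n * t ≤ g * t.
w = x and x = n, so w = n. From w ≤ p, n ≤ p. Since p = g, n ≤ g. Then n * t ≤ g * t.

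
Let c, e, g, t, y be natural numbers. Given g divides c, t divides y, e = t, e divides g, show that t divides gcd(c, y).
From e = t and e divides g, t divides g. Since g divides c, t divides c. Since t divides y, t divides gcd(c, y).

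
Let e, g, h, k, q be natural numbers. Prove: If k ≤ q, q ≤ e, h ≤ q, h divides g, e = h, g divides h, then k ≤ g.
e = h and q ≤ e, thus q ≤ h. Since h ≤ q, q = h. h divides g and g divides h, thus h = g. Since q = h, q = g. Since k ≤ q, k ≤ g.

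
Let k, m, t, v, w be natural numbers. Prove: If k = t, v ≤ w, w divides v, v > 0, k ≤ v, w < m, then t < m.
Because w divides v and v > 0, w ≤ v. v ≤ w, so v = w. k ≤ v, so k ≤ w. Since w < m, k < m. Because k = t, t < m.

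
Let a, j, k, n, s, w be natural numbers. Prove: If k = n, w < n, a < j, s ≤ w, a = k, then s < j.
Since a = k and a < j, k < j. Since k = n, n < j. Because w < n, w < j. Since s ≤ w, s < j.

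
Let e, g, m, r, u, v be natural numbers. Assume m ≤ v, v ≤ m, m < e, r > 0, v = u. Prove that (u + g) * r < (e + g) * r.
m ≤ v and v ≤ m, so m = v. Since v = u, m = u. Since m < e, u < e. Then u + g < e + g. Since r > 0, by multiplying by a positive, (u + g) * r < (e + g) * r.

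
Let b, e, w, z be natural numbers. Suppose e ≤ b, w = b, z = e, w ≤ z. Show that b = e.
Since z = e and w ≤ z, w ≤ e. w = b, so b ≤ e. Because e ≤ b, e = b. Then b = e.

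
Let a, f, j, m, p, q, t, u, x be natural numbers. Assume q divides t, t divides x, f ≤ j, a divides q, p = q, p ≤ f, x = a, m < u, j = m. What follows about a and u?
a < u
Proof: x = a and t divides x, therefore t divides a. Since q divides t, q divides a. a divides q, so q = a. Since p = q, p = a. p ≤ f and f ≤ j, thus p ≤ j. j = m, so p ≤ m. p = a, so a ≤ m. Because m < u, a < u.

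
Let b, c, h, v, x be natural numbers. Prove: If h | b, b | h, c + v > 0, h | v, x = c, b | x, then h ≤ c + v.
From b | h and h | b, b = h. x = c and b | x, therefore b | c. b = h, so h | c. Since h | v, h | c + v. c + v > 0, so h ≤ c + v.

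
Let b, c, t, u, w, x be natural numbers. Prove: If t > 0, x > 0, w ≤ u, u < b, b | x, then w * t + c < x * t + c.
b | x and x > 0, so b ≤ x. u < b, so u < x. w ≤ u, so w < x. Since t > 0, w * t < x * t. Then w * t + c < x * t + c.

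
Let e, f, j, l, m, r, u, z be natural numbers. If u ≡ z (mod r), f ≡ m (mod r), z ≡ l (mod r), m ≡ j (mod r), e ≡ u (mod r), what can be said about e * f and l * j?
e * f ≡ l * j (mod r)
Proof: Because e ≡ u (mod r) and u ≡ z (mod r), e ≡ z (mod r). Since z ≡ l (mod r), e ≡ l (mod r). f ≡ m (mod r) and m ≡ j (mod r), thus f ≡ j (mod r). e ≡ l (mod r), so e * f ≡ l * j (mod r).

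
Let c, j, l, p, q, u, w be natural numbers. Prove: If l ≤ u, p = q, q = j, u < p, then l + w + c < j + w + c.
Since p = q and q = j, p = j. u < p, so u < j. Since l ≤ u, l < j. Then l + w < j + w. Then l + w + c < j + w + c.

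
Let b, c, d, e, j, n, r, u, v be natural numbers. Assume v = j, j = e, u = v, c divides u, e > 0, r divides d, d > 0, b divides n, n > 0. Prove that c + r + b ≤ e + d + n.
v = j and j = e, therefore v = e. u = v and c divides u, hence c divides v. v = e, so c divides e. Since e > 0, c ≤ e. From r divides d and d > 0, r ≤ d. b divides n and n > 0, therefore b ≤ n. r ≤ d, so r + b ≤ d + n. Since c ≤ e, c + r + b ≤ e + d + n.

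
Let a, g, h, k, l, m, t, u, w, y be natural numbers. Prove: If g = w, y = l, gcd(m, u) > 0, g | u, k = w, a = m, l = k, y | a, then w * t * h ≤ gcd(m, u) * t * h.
y = l and l = k, therefore y = k. k = w, so y = w. a = m and y | a, so y | m. From y = w, w | m. g = w and g | u, hence w | u. Since w | m, w | gcd(m, u). Since gcd(m, u) > 0, w ≤ gcd(m, u). Then w * t ≤ gcd(m, u) * t. Then w * t * h ≤ gcd(m, u) * t * h.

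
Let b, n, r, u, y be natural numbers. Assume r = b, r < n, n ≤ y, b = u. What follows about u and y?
u < y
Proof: r = b and b = u, hence r = u. r < n and n ≤ y, thus r < y. Because r = u, u < y.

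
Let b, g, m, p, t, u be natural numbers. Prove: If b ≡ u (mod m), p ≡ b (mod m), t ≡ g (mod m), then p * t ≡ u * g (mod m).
p ≡ b (mod m) and b ≡ u (mod m), thus p ≡ u (mod m). Because t ≡ g (mod m), p * t ≡ u * g (mod m).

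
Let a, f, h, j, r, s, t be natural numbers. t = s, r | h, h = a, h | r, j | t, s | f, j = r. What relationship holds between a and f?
a | f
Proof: r | h and h | r, thus r = h. j = r, so j = h. Since h = a, j = a. j | t, so a | t. Since t = s, a | s. s | f, so a | f.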